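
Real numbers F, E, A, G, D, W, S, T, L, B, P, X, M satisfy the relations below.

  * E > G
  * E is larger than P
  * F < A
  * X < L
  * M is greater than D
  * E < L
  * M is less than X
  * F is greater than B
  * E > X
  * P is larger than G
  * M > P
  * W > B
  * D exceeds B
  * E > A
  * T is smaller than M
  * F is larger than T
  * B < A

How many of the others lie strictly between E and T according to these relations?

4

Chaining upward from T reaches: F, A, M, X, L.
Chaining downward from E reaches: G, P, B, F, D, A, M, X.
Strictly between T and E are those in both lists: F, A, M, X — 4 elements.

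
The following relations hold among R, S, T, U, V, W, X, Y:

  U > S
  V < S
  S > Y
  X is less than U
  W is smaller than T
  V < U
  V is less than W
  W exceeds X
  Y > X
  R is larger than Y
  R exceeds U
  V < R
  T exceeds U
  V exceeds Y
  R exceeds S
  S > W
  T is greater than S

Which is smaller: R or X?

X

Following the relations from X: X < Y < V < S < U < R.
So X < R; X is the smaller of the two.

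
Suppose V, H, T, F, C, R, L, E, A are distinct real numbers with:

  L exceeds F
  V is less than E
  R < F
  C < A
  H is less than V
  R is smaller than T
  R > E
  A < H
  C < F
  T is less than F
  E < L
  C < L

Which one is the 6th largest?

V

Chaining the given pairs: C < A < H < V < E < R < T < F < L.
The 6th largest is V.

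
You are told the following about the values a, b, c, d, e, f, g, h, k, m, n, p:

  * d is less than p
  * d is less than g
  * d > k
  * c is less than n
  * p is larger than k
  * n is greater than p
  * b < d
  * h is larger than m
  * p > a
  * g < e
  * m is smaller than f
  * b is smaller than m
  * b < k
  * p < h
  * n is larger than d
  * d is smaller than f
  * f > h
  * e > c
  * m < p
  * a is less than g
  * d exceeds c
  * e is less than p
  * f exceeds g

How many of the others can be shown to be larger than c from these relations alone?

7

The elements the relations force above c are d, g, e, p, n, h, f — no chain reaches any other.
That is 7.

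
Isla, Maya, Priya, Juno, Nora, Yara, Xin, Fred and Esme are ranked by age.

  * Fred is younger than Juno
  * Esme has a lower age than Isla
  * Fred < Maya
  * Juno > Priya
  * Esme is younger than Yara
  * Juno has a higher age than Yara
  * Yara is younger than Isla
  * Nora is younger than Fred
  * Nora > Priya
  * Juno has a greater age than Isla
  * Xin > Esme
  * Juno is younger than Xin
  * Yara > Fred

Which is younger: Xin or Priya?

Priya

The relevant relations are Priya < Nora; Nora < Fred; Fred < Yara; Yara < Isla; Isla < Juno; Juno < Xin.
Together: Priya < Nora < Fred < Yara < Isla < Juno < Xin.
So Priya < Xin; Priya is the younger of the two.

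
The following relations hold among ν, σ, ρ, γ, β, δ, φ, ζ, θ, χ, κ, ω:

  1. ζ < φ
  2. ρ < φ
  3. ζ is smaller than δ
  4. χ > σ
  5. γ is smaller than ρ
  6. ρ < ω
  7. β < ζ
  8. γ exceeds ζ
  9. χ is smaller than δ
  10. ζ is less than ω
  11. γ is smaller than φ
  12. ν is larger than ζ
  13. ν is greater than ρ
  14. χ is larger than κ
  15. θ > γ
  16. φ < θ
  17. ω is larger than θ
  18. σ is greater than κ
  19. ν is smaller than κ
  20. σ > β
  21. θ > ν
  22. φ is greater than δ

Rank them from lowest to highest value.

The consecutive links are each given: β < ζ; ζ < γ; γ < ρ; ρ < ν; ν < κ; κ < σ; σ < χ; χ < δ; δ < φ; φ < θ; θ < ω.

β < ζ < γ < ρ < ν < κ < σ < χ < δ < φ < θ < ω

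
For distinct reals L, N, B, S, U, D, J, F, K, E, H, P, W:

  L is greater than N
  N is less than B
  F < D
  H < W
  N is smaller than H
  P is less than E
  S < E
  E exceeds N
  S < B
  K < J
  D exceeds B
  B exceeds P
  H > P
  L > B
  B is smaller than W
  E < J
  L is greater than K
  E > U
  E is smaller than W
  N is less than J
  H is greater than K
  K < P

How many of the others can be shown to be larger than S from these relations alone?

6

Directly above S: E, B.
One step further: D, L, J, W (6 so far).
No other element is forced above S by the given relations, so the count is 6.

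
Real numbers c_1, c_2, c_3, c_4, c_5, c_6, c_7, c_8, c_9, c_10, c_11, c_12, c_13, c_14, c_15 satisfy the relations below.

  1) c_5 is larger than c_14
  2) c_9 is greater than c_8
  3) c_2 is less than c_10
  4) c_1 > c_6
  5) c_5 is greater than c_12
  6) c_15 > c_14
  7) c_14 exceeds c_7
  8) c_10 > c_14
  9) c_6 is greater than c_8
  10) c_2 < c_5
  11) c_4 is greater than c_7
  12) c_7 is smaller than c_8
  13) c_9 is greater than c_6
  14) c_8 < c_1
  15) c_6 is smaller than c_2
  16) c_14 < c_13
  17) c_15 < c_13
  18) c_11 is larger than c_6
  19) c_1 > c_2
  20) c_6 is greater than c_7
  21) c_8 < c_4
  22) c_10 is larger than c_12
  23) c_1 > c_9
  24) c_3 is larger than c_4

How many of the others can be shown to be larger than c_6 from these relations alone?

6

Directly above c_6: c_2, c_9, c_11, c_1.
One step further: c_5, c_10 (6 so far).
Nothing else is reachable above c_6; 6 in all.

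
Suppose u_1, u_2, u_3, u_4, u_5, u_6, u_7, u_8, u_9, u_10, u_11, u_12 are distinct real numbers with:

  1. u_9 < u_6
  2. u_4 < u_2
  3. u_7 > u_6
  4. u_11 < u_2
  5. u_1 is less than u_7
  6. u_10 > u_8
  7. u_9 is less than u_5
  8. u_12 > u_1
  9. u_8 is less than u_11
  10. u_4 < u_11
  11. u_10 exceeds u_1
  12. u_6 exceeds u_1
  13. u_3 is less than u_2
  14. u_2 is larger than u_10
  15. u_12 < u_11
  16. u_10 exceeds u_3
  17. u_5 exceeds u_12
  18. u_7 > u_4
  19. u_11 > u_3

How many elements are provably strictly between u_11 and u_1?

The relations place u_1 below u_11. An element lies strictly between them when it is forced above u_1 and also forced below u_11.
Above u_1: {u_6, u_12, u_10, u_7, u_5, u_2}. Below u_11: {u_4, u_3, u_12, u_8}.
Intersection: {u_12} — 1.

1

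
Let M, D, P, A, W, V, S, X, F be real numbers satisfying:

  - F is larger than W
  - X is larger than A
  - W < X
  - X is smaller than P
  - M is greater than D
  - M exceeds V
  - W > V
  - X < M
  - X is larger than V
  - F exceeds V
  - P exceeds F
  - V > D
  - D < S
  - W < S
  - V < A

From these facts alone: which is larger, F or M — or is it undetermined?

Following every chain through F: above F we get P; below F we get D, V, W.
M is not reached, and no chain runs the other way from M to F.
So the given relations leave the order of F and M undetermined.

undetermined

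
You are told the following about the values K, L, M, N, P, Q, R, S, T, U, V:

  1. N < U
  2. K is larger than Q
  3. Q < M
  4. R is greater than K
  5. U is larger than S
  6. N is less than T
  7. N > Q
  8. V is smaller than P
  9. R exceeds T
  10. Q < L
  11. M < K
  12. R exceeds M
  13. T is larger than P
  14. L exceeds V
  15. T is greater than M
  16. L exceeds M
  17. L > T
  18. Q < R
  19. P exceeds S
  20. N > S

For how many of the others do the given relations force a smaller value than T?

6

The elements the relations force below T are V, Q, M, S, N, P — no chain reaches any other.
That is 6.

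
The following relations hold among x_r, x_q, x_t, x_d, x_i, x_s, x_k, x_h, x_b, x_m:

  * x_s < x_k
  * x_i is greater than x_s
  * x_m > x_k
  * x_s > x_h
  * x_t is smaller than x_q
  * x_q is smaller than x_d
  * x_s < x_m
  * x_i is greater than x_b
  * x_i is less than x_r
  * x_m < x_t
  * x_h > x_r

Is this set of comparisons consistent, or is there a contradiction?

Chaining the given relations yields x_i < x_r < x_h < x_s, so x_i < x_s. But one relation states x_s < x_i. These cannot both hold.

inconsistent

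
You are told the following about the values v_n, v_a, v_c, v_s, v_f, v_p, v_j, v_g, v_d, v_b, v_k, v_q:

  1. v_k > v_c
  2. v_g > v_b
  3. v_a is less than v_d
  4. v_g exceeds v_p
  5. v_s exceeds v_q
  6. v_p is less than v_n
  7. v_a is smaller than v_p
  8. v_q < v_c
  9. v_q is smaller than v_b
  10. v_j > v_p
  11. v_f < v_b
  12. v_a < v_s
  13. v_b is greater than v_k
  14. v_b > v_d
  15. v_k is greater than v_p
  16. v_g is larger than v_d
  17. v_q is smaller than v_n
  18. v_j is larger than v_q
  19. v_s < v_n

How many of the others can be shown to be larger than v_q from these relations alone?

From v_q the given relations immediately reach v_s, v_n, v_c, v_b, v_j.
From those, v_k, v_g — 7 in total.
No other element is forced above v_q by the given relations, so the count is 7.

7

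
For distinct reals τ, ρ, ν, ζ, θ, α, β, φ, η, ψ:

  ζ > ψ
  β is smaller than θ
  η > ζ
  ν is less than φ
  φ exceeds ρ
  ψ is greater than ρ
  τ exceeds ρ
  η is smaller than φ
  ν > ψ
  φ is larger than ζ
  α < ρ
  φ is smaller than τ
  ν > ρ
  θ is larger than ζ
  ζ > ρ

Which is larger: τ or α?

τ

Link the given pairs in sequence: α < ρ; ρ < ψ; ψ < ζ; ζ < η; η < φ; φ < τ.
Chaining these gives α < ρ < ψ < ζ < η < φ < τ.
So α < τ; τ is the larger of the two.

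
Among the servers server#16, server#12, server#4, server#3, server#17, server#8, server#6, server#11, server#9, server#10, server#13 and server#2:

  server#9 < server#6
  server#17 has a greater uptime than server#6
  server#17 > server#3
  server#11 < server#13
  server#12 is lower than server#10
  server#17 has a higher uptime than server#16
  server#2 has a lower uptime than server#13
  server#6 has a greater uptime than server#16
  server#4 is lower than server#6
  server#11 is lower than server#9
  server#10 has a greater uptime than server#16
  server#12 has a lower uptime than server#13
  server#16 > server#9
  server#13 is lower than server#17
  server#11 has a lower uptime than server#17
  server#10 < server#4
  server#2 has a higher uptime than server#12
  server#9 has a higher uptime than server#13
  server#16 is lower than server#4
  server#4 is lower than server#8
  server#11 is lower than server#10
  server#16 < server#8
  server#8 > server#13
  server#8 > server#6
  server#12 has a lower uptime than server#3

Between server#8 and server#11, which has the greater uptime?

The relevant relations are server#11 < server#13; server#13 < server#9; server#9 < server#16; server#16 < server#10; server#10 < server#4; server#4 < server#6; server#6 < server#8.
Together: server#11 < server#13 < server#9 < server#16 < server#10 < server#4 < server#6 < server#8.
So server#11 < server#8; server#8 is the higher of the two.

server#8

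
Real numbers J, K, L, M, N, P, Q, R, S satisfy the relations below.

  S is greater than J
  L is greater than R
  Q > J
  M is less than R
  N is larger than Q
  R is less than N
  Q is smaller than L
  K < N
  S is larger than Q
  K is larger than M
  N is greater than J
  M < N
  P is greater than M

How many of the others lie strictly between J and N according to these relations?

Chaining upward from J reaches: Q, S, L.
Chaining downward from N reaches: M, R, Q, K.
Strictly between J and N are those in both lists: Q — 1 element.

1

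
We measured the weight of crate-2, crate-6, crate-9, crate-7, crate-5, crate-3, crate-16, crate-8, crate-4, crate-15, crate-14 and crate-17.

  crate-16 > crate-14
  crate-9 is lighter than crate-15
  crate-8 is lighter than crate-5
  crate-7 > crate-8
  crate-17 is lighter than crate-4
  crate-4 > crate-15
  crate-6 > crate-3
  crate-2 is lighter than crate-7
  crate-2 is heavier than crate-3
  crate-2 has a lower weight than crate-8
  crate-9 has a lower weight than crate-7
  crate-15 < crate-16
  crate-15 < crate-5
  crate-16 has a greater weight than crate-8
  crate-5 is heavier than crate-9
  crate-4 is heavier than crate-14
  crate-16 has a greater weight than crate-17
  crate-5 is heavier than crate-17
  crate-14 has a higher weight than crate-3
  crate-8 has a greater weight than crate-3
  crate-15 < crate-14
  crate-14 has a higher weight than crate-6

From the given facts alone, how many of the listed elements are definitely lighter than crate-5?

6

From crate-5 the given relations immediately reach crate-17, crate-9, crate-15, crate-8.
From those, crate-3, crate-2 — 6 in total.
Nothing else is reachable below crate-5; 6 in all.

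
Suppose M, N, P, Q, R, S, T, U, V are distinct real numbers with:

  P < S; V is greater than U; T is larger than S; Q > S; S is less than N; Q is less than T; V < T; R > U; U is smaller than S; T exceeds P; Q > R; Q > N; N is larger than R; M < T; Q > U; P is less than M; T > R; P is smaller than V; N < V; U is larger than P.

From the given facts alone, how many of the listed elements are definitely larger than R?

From R the given relations immediately reach N, Q, T.
From those, V — 4 in total.
No other element is forced above R by the given relations, so the count is 4.

4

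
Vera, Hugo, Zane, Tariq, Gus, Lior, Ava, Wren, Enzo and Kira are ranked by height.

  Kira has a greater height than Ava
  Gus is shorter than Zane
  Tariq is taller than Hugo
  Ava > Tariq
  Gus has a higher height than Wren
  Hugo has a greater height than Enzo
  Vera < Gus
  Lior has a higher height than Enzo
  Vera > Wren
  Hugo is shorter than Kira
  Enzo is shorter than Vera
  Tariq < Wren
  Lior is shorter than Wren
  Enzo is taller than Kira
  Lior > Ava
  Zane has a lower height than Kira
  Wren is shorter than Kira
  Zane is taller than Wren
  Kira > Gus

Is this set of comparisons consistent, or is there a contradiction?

Chaining the given relations yields Enzo < Hugo < Tariq < Ava < Lior < Wren < Vera < Gus < Zane < Kira, so Enzo < Kira. But one relation states Kira < Enzo. These cannot both hold.

inconsistent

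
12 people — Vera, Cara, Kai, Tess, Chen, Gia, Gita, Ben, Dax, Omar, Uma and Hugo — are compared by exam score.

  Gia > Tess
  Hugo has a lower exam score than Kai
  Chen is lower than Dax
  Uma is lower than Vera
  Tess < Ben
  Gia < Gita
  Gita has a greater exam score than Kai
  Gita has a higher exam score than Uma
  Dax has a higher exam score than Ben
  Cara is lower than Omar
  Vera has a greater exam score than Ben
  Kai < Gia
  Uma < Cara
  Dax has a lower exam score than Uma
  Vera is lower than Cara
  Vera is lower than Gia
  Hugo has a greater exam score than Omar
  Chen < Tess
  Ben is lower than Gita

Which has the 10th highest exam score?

Ben

The consecutive relations fix a unique order: Chen < Tess < Ben < Dax < Uma < Vera < Cara < Omar < Hugo < Kai < Gia < Gita.
Counting 10 from the largest end gives Ben.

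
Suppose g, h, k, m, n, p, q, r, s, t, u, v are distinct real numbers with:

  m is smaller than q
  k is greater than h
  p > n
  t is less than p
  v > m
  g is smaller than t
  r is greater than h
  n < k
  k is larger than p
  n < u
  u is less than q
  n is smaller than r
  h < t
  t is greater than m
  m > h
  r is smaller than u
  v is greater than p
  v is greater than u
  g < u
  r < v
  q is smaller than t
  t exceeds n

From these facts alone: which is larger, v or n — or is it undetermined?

Following the relations from n: n < r < u < q < t < p < v.
So v is larger.

v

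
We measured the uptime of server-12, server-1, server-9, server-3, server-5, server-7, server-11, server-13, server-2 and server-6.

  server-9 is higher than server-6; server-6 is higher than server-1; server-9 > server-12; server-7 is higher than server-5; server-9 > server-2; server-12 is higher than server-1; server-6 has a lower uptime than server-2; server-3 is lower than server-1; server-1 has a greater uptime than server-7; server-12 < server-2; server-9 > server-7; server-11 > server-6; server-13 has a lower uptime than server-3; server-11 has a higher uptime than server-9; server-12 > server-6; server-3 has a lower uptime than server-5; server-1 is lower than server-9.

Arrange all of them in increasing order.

server-13 < server-3 < server-5 < server-7 < server-1 < server-6 < server-12 < server-2 < server-9 < server-11

The consecutive links are each given: server-13 < server-3; server-3 < server-5; server-5 < server-7; server-7 < server-1; server-1 < server-6; server-6 < server-12; server-12 < server-2; server-2 < server-9; server-9 < server-11.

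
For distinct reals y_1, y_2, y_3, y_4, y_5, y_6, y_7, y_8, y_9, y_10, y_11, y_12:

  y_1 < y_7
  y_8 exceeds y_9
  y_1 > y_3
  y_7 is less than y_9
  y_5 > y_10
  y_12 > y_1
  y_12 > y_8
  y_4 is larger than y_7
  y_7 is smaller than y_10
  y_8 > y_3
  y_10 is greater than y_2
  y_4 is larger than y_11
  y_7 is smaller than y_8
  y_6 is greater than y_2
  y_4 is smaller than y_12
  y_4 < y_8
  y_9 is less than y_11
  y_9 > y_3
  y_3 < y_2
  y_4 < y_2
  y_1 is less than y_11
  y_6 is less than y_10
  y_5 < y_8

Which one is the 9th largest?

Chaining the given pairs: y_3 < y_1 < y_7 < y_9 < y_11 < y_4 < y_2 < y_6 < y_10 < y_5 < y_8 < y_12.
The 9th largest is y_9.

y_9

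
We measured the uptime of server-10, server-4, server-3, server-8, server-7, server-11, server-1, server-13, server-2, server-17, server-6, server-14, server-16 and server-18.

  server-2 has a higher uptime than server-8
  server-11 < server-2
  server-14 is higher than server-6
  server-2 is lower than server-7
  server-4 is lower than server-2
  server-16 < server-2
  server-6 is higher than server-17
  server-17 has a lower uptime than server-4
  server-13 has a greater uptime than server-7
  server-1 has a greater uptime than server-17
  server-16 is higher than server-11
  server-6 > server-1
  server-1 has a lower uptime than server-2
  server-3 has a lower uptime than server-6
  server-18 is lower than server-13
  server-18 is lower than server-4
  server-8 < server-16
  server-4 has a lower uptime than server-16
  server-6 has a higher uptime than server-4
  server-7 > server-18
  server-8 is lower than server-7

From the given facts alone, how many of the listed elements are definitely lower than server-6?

5

The elements the relations force below server-6 are server-18, server-17, server-4, server-1, server-3 — no chain reaches any other.
That is 5.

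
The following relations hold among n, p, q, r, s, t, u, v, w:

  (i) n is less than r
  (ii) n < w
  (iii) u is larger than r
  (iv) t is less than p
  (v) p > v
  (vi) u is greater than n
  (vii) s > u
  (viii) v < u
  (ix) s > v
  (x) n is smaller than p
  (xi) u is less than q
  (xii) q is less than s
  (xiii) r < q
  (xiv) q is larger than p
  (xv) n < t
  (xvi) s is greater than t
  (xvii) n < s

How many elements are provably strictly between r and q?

1

The relations place r below q. An element lies strictly between them when it is forced above r and also forced below q.
Above r: {u, s}. Below q: {n, v, u, t, p}.
Intersection: {u} — 1.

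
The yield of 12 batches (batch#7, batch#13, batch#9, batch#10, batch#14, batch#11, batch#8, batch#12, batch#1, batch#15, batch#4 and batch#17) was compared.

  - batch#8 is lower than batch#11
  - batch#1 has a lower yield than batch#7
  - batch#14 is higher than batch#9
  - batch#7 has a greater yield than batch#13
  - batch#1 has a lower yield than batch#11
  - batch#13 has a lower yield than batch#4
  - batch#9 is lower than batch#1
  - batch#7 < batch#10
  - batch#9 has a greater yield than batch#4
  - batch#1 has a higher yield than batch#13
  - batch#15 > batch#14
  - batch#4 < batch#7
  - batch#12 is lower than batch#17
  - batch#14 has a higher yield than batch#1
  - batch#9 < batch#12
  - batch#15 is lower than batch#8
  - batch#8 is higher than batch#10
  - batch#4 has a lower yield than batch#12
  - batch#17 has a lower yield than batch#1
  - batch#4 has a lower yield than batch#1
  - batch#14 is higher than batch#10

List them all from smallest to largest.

batch#13 < batch#4 < batch#9 < batch#12 < batch#17 < batch#1 < batch#7 < batch#10 < batch#14 < batch#15 < batch#8 < batch#11

Each adjacent pair is fixed by a given relation: batch#13 < batch#4; batch#4 < batch#9; batch#9 < batch#12; batch#12 < batch#17; batch#17 < batch#1; batch#1 < batch#7; batch#7 < batch#10; batch#10 < batch#14; batch#14 < batch#15; batch#15 < batch#8; batch#8 < batch#11. Chaining them end to end gives the full order.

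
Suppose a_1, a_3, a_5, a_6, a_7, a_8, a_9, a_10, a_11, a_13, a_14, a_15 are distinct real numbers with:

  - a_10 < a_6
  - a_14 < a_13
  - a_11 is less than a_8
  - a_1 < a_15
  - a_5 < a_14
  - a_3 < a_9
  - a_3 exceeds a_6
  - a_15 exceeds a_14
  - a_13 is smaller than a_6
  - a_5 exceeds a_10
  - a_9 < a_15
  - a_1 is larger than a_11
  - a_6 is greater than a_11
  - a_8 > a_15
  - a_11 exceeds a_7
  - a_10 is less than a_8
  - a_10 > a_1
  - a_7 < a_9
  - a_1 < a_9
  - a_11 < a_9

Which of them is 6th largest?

Piecing the relations together gives one ordering: a_7 < a_11 < a_1 < a_10 < a_5 < a_14 < a_13 < a_6 < a_3 < a_9 < a_15 < a_8.
The 6th largest is a_13.

a_13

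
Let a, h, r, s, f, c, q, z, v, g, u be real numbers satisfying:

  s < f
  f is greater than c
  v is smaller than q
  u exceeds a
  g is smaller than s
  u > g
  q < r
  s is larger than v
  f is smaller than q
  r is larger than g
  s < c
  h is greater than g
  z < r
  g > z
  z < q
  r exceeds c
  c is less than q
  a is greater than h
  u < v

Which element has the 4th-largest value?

c

Chaining the given pairs: z < g < h < a < u < v < s < c < f < q < r.
Counting 4 from the largest end gives c.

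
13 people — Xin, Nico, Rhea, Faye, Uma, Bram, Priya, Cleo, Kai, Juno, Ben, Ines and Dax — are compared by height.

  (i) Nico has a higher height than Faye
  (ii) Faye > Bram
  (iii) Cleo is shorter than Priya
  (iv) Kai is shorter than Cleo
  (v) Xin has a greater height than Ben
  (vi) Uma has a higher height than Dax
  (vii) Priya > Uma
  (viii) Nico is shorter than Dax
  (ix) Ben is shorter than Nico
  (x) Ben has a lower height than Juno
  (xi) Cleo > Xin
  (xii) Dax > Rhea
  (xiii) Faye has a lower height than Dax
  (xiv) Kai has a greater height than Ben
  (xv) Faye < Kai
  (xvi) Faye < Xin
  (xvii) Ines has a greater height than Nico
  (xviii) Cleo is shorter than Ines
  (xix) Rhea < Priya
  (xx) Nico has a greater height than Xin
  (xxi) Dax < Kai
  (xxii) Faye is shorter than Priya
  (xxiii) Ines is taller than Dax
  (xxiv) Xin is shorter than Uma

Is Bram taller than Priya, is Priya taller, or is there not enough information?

Priya

Bram < Faye < Nico < Dax < Uma < Priya, by transitivity through Faye, Nico, Dax, Uma.
So Priya is taller.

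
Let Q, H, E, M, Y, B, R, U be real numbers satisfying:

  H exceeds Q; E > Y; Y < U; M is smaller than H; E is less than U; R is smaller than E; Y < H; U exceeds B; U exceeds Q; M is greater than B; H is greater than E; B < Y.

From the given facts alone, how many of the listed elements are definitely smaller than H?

Directly below H: Y, Q, E, M.
One step further: B, R (6 so far).
Nothing else is reachable below H; 6 in all.

6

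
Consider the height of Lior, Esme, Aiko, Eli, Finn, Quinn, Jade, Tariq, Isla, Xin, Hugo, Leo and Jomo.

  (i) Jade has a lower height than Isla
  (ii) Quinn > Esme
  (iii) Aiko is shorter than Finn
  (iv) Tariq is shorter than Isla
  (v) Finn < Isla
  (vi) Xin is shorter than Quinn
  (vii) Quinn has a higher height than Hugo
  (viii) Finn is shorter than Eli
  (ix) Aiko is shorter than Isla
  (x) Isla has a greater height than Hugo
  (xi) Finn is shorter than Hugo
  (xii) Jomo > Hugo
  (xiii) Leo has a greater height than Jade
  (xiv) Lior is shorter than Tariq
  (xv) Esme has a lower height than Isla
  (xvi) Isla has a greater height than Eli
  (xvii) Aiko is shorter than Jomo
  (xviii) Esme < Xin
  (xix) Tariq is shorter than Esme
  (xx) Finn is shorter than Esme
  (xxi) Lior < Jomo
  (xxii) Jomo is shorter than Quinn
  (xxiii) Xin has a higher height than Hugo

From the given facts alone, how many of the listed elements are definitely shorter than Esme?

4

The elements the relations force below Esme are Aiko, Lior, Tariq, Finn — no chain reaches any other.
That is 4.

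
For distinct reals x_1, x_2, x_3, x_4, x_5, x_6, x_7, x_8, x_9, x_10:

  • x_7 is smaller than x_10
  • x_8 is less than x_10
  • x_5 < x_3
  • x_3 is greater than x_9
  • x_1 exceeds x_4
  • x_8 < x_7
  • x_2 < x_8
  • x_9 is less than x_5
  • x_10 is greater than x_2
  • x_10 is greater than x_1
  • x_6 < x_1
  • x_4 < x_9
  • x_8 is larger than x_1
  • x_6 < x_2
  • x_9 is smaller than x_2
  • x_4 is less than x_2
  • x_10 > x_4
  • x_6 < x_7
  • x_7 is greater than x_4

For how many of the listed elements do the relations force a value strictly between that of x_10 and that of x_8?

1

Chaining upward from x_8 reaches: x_7.
Chaining downward from x_10 reaches: x_4, x_9, x_6, x_1, x_2, x_7.
Strictly between x_8 and x_10 are those in both lists: x_7 — 1 element.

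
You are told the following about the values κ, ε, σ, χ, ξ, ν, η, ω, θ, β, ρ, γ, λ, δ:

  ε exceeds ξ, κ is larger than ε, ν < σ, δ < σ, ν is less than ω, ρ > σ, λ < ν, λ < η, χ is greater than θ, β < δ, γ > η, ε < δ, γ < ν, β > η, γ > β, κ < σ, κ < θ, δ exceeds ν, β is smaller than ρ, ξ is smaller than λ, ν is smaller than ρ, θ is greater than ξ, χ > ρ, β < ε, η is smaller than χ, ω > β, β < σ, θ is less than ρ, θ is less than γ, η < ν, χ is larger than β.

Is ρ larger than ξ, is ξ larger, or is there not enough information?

ρ

ξ < λ < η < β < ε < κ < θ < γ < ν < δ < σ < ρ, by transitivity through λ, η, β, ε, κ, θ, γ, ν, δ, σ.
So ρ is larger.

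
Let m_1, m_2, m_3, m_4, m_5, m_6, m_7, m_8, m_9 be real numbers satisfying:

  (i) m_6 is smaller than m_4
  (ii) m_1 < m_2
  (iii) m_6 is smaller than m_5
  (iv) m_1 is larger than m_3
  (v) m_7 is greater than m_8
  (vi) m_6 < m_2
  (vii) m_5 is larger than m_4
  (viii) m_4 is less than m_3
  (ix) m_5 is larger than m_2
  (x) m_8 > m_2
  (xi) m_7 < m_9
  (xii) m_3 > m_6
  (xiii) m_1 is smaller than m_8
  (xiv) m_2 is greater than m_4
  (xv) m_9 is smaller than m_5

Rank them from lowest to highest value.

The consecutive links are each given: m_6 < m_4; m_4 < m_3; m_3 < m_1; m_1 < m_2; m_2 < m_8; m_8 < m_7; m_7 < m_9; m_9 < m_5.

m_6 < m_4 < m_3 < m_1 < m_2 < m_8 < m_7 < m_9 < m_5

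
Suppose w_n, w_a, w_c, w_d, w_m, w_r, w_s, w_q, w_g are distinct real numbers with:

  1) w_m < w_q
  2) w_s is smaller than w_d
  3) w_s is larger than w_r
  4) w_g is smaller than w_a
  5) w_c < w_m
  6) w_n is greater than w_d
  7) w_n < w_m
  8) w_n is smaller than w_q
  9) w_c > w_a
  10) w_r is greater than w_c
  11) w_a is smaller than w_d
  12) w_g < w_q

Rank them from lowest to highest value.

Nothing is placed below w_g, so it is least; from there w_g < w_a; w_a < w_c; w_c < w_r; w_r < w_s; w_s < w_d; w_d < w_n; w_n < w_m; w_m < w_q, each given directly.

w_g < w_a < w_c < w_r < w_s < w_d < w_n < w_m < w_q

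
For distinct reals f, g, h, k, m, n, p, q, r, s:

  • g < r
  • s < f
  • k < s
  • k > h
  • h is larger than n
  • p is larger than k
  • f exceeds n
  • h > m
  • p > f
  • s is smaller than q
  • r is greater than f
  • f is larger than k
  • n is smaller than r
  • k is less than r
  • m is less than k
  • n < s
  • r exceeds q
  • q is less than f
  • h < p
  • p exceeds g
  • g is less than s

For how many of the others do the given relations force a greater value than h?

The elements the relations force above h are k, s, q, f, r, p — no chain reaches any other.
That is 6.

6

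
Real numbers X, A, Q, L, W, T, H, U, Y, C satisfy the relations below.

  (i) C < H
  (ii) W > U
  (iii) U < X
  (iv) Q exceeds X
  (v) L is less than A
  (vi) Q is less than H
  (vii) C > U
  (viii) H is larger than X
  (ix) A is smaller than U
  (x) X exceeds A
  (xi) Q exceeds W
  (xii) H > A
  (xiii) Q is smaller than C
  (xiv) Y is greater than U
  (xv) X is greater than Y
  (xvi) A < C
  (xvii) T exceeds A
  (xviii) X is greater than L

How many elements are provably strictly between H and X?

Chaining upward from X reaches: Q, C.
Chaining downward from H reaches: L, A, U, Y, W, Q, C.
Strictly between X and H are those in both lists: Q, C — 2 elements.

2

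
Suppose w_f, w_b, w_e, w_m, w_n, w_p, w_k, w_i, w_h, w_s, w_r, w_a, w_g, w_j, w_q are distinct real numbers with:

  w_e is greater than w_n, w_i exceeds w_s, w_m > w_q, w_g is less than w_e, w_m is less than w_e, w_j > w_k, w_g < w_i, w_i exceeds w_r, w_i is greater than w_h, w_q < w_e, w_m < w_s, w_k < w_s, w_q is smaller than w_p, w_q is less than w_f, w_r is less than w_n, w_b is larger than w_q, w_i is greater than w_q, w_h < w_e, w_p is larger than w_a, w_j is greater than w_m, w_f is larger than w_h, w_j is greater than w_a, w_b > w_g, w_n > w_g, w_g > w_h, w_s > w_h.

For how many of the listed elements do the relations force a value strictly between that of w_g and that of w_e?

1

Chaining upward from w_g reaches: w_i, w_n, w_b.
Chaining downward from w_e reaches: w_q, w_h, w_m, w_r, w_n.
Strictly between w_g and w_e are those in both lists: w_n — 1 element.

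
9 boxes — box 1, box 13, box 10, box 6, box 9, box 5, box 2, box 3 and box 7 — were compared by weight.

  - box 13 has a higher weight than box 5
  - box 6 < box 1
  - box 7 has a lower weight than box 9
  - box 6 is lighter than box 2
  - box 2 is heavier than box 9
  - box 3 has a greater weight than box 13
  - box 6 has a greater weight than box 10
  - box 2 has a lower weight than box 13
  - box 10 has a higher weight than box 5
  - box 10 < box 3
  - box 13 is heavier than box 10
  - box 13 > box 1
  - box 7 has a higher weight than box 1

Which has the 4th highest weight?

Chaining the given pairs: box 5 < box 10 < box 6 < box 1 < box 7 < box 9 < box 2 < box 13 < box 3.
The 4th largest is box 9.

box 9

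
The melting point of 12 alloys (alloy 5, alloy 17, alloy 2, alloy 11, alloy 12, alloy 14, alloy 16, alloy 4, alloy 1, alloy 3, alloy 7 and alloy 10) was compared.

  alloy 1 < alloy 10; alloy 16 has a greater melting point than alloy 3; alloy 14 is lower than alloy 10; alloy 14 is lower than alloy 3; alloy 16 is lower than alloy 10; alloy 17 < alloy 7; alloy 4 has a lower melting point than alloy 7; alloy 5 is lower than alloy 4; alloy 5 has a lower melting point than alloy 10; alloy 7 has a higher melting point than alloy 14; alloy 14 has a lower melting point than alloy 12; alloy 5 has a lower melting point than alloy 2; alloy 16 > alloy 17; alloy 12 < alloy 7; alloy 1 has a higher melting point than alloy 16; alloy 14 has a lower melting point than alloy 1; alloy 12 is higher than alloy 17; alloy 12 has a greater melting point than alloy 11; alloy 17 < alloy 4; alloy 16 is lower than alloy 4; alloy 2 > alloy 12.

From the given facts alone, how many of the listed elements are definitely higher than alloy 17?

From alloy 17 the given relations immediately reach alloy 16, alloy 12, alloy 4, alloy 7.
From those, alloy 1, alloy 2, alloy 10 — 7 in total.
Nothing else is reachable above alloy 17; 7 in all.

7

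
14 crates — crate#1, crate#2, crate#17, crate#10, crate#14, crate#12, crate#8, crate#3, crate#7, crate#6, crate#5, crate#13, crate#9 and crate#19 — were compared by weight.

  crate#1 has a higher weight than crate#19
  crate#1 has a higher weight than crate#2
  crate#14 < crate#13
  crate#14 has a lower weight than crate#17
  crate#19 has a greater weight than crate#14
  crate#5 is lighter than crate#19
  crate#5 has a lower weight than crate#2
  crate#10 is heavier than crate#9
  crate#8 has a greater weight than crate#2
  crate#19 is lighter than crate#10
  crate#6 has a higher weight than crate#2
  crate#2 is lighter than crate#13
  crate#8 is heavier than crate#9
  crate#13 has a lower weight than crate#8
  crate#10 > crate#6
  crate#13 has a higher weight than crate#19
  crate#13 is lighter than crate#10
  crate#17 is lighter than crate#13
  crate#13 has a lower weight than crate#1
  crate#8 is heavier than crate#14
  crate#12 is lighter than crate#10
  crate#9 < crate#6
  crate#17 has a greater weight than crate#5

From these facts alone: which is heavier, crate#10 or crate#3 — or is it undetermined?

Following every chain through crate#3: nothing is chained to crate#3.
crate#10 is not reached, and no chain runs the other way from crate#10 to crate#3.
So the given relations leave the order of crate#3 and crate#10 undetermined.

undetermined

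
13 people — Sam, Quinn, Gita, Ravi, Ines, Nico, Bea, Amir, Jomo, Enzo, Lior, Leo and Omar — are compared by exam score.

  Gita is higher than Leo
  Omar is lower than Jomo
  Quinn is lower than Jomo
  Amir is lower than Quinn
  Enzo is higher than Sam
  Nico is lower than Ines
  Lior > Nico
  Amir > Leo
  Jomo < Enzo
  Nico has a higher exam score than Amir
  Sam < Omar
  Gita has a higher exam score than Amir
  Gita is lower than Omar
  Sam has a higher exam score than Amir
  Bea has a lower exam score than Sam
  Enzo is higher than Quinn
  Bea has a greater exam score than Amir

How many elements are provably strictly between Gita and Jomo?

Chaining upward from Gita reaches: Omar, Enzo.
Chaining downward from Jomo reaches: Leo, Amir, Quinn, Bea, Sam, Omar.
Strictly between Gita and Jomo are those in both lists: Omar — 1 element.

1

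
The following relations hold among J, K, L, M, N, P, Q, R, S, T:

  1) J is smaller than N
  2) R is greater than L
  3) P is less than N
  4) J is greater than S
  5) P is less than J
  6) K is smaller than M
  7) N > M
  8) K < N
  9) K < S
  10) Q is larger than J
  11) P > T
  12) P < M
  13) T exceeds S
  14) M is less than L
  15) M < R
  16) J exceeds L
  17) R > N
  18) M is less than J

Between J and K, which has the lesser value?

The relevant relations are K < S; S < T; T < P; P < M; M < L; L < J.
Chaining these gives K < S < T < P < M < L < J.
So K < J; K is the smaller of the two.

K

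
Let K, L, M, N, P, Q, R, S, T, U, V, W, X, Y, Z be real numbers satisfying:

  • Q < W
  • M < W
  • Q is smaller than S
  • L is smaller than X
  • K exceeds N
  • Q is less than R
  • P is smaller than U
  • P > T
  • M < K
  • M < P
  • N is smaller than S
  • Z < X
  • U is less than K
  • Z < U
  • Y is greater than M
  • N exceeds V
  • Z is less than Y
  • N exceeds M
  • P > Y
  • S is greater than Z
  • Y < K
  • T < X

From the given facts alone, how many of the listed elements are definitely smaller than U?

5

Directly below U: Z, P.
One step further: M, Y, T (5 so far).
No other element is forced below U by the given relations, so the count is 5.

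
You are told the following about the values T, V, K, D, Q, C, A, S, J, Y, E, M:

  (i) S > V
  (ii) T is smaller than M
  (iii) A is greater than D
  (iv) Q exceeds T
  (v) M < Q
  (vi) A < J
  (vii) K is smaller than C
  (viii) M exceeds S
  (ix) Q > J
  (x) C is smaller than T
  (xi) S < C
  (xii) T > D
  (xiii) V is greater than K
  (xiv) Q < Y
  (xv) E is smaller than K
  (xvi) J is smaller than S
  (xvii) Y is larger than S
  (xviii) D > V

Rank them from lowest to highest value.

E < K < V < D < A < J < S < C < T < M < Q < Y

Each adjacent pair is fixed by a given relation: E < K; K < V; V < D; D < A; A < J; J < S; S < C; C < T; T < M; M < Q; Q < Y. Chaining them end to end gives the full order.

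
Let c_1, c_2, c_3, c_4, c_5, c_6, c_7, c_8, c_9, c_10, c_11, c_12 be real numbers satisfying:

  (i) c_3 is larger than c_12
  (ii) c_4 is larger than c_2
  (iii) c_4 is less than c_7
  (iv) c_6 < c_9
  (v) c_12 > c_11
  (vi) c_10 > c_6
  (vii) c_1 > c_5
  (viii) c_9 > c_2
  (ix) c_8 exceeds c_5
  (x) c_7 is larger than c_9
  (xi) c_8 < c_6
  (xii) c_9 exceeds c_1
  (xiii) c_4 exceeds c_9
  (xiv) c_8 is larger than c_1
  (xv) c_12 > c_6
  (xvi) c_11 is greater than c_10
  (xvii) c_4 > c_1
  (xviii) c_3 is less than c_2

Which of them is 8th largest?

c_10

Chaining the given pairs: c_5 < c_1 < c_8 < c_6 < c_10 < c_11 < c_12 < c_3 < c_2 < c_9 < c_4 < c_7.
Counting 8 from the largest end gives c_10.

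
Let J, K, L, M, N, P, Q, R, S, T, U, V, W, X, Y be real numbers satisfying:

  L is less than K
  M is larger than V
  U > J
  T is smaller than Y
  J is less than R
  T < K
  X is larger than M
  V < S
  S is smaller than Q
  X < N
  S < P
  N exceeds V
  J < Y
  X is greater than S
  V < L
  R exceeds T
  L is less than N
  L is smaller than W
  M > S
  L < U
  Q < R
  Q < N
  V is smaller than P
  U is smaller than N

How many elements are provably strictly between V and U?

1

The relations place V below U. An element lies strictly between them when it is forced above V and also forced below U.
Above V: {S, Q, P, M, L, R, X, K, N, W}. Below U: {J, L}.
Intersection: {L} — 1.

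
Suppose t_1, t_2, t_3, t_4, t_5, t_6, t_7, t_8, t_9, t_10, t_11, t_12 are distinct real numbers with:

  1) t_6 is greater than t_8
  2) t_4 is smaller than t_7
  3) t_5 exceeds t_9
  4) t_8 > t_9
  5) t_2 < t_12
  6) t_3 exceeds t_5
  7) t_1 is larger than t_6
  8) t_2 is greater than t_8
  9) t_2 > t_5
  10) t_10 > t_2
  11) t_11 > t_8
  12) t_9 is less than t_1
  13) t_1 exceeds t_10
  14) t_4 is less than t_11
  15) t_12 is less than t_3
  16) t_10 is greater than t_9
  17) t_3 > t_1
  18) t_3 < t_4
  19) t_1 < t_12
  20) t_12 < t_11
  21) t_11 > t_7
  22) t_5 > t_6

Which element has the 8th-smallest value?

The consecutive relations fix a unique order: t_9 < t_8 < t_6 < t_5 < t_2 < t_10 < t_1 < t_12 < t_3 < t_4 < t_7 < t_11.
Counting 8 from the smallest end gives t_12.

t_12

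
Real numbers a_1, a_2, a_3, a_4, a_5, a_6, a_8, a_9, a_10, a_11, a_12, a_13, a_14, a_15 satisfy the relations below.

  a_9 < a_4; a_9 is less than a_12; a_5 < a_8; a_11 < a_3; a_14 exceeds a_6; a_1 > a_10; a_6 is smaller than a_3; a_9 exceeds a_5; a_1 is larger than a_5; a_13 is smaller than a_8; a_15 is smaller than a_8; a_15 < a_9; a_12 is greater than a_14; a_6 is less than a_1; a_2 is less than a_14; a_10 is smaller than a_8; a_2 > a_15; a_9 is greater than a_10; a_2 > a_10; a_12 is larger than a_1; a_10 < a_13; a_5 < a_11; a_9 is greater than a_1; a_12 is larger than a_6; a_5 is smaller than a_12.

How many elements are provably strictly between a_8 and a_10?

1

Chaining upward from a_10 reaches: a_2, a_1, a_13, a_14, a_9, a_4, a_12.
Chaining downward from a_8 reaches: a_15, a_5, a_13.
Strictly between a_10 and a_8 are those in both lists: a_13 — 1 element.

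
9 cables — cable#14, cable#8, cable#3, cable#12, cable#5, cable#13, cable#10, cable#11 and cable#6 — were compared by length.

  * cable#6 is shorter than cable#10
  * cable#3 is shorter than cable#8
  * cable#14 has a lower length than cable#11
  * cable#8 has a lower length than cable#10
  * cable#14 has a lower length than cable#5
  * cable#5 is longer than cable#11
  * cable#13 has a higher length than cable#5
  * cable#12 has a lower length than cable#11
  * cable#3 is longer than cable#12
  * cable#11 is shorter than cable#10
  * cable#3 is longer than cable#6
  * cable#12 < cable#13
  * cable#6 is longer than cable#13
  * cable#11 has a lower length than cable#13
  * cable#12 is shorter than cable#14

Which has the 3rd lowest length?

cable#11

Chaining the given pairs: cable#12 < cable#14 < cable#11 < cable#5 < cable#13 < cable#6 < cable#3 < cable#8 < cable#10.
The 3rd smallest is cable#11.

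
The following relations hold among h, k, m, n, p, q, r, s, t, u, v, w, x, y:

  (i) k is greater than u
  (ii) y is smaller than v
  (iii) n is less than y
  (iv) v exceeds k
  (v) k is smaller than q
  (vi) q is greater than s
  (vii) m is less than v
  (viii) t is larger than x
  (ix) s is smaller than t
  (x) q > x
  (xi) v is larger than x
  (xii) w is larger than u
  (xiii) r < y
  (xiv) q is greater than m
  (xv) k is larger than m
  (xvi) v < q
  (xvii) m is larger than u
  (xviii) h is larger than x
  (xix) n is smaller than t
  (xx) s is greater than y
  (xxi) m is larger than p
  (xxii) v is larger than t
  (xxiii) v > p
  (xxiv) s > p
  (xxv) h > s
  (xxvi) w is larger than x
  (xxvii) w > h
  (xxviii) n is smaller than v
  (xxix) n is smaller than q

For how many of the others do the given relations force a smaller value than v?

From v the given relations immediately reach n, p, x, y, t, m, k.
From those, u, r, s — 10 in total.
No other element is forced below v by the given relations, so the count is 10.

10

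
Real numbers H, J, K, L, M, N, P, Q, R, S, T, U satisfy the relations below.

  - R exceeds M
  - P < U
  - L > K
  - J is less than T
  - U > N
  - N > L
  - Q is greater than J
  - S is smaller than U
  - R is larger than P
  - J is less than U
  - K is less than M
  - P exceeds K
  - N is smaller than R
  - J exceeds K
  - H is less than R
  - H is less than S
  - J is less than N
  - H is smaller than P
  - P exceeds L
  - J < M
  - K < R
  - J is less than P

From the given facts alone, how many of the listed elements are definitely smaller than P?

Directly below P: K, J, H, L.
Nothing else is reachable below P; 4 in all.

4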